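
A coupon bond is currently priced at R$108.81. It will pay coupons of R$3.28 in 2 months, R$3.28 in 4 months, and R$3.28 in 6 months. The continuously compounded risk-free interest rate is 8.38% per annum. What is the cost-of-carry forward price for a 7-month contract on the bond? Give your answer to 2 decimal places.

PV(coupons) I = 3.28·e^(−0.0838·2/12) + 3.28·e^(−0.0838·4/12) + 3.28·e^(−0.0838·6/12)
I = 3.2345 + 3.1896 + 3.1454 = 9.5695
F = (S − I)·e^(rT) = (108.81 − 9.5695) · e^(0.0838·7/12)
= 99.2405 · e^0.048883 = 99.2405 × 1.050097 = R$104.21

R$104.21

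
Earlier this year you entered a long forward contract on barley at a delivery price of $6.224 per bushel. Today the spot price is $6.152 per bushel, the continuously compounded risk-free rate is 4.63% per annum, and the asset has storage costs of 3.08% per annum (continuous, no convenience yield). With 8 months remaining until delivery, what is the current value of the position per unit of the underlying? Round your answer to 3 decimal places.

$0.245 per bushel

Current fair forward for the remaining 8 months: F = S·e^((r + u)·T), (r + u) = 0.0463 + 0.0308 = 0.0771
F = 6.152 · e^(0.0771 × 8/12) = 6.152 × 1.052744 = 6.4765
Value of long forward = (F − K)·e^(−rT) = (6.4765 − 6.224) · e^(−0.0463·8/12)
= 0.2525 × 0.969605 = 0.245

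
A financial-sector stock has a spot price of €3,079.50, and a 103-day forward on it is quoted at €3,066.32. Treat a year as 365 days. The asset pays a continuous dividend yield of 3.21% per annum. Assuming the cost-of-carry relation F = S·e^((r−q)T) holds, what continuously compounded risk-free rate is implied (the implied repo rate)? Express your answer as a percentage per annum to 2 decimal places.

From F = S·e^((r−q)T): (r − q) = ln(F/S)/T
ln(3066.32/3079.50) = ln(0.995720) = -0.004289
(r − q) = -0.004289 / (103/365) = -0.015199
r = ln(F/S)/T + q = -0.015199 + 0.0321 = 0.016901
r = 1.69%

1.69%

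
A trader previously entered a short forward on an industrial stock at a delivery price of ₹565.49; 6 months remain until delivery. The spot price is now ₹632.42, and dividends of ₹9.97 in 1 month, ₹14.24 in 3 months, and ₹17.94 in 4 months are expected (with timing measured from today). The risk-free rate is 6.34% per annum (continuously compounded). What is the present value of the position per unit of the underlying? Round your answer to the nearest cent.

-₹43.08

PV(remaining dividends) I = 9.97·e^(−0.0634·1/12) + 14.24·e^(−0.0634·3/12) + 17.94·e^(−0.0634·4/12) = 41.4984
Current forward F = (S − I)·e^(rT) = (632.42 − 41.4984)·e^(0.0634·6/12) = 590.9216 × 1.032208 = 609.9540
Value (long) = (F − K)·e^(−rT) = (609.9540 − 565.49) × 0.968797 = 43.0766
Short position value = −(long value) = -₹43.08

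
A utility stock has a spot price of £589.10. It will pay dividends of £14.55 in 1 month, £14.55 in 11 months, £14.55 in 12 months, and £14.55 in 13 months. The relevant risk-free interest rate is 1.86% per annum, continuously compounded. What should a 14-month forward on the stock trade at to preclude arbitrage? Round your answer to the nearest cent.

PV(dividends) I = 14.55·e^(−0.0186·1/12) + 14.55·e^(−0.0186·11/12) + 14.55·e^(−0.0186·12/12) + 14.55·e^(−0.0186·13/12)
I = 14.5275 + 14.3040 + 14.2819 + 14.2598 = 57.3732
F = (S − I)·e^(rT) = (589.10 − 57.3732) · e^(0.0186·14/12)
= 531.7268 · e^0.021700 = 531.7268 × 1.021937 = £543.39

£543.39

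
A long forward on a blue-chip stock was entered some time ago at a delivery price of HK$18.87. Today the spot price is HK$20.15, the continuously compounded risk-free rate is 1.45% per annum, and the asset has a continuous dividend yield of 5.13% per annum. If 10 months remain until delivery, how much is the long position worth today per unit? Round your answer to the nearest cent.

Current fair forward for the remaining 10 months: F = S·e^((r − q)·T), (r − q) = 0.0145 − 0.0513 = -0.0368
F = 20.15 · e^(-0.0368 × 10/12) = 20.15 × 0.969799 = 19.5414
Value of long forward = (F − K)·e^(−rT) = (19.5414 − 18.87) · e^(−0.0145·10/12)
= 0.6714 × 0.987989 = 0.66

HK$0.66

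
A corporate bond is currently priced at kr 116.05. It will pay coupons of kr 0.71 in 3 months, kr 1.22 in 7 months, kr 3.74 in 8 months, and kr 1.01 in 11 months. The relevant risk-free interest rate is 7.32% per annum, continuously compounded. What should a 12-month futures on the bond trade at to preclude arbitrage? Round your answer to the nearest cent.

PV(coupons) I = 0.71·e^(−0.0732·3/12) + 1.22·e^(−0.0732·7/12) + 3.74·e^(−0.0732·8/12) + 1.01·e^(−0.0732·11/12)
I = 0.6971 + 1.1690 + 3.5619 + 0.9445 = 6.3725
F = (S − I)·e^(rT) = (116.05 − 6.3725) · e^(0.0732·12/12)
= 109.6775 · e^0.073200 = 109.6775 × 1.075946 = kr 118.01

kr 118.01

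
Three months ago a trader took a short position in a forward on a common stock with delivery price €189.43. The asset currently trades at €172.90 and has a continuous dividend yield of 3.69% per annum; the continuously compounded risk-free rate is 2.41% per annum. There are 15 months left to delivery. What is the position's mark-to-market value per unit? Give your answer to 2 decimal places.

€18.70

Current fair forward for the remaining 15 months: F = S·e^((r − q)·T), (r − q) = 0.0241 − 0.0369 = -0.0128
F = 172.90 · e^(-0.0128 × 15/12) = 172.90 × 0.984127 = 170.1556
Value of long forward = (F − K)·e^(−rT) = (170.1556 − 189.43) · e^(−0.0241·15/12)
= -19.2744 × 0.970324 = -18.70
Short position value = −(long value) = €18.70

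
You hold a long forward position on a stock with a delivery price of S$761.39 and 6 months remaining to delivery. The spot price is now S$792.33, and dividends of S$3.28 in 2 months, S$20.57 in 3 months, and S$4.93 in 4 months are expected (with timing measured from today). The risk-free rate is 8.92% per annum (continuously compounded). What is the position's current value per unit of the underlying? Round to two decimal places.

PV(remaining dividends) I = 3.28·e^(−0.0892·2/12) + 20.57·e^(−0.0892·3/12) + 4.93·e^(−0.0892·4/12) = 28.1335
Current forward F = (S − I)·e^(rT) = (792.33 − 28.1335)·e^(0.0892·6/12) = 764.1965 × 1.045610 = 799.0515
Value (long) = (F − K)·e^(−rT) = (799.0515 − 761.39) × 0.956380 = 36.0187
Value = S$36.02

S$36.02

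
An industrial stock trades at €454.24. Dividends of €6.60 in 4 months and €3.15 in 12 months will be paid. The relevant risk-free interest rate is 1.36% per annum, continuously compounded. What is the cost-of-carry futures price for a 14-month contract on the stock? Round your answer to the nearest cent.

PV(dividends) I = 6.60·e^(−0.0136·4/12) + 3.15·e^(−0.0136·12/12)
I = 6.5701 + 3.1074 = 9.6775
F = (S − I)·e^(rT) = (454.24 − 9.6775) · e^(0.0136·14/12)
= 444.5625 · e^0.015867 = 444.5625 × 1.015994 = €451.67

€451.67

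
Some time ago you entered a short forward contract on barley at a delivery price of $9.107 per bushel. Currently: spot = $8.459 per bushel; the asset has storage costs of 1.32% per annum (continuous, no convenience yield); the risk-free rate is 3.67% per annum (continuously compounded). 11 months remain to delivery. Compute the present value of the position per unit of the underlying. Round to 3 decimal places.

Current fair forward for the remaining 11 months: F = S·e^((r + u)·T), (r + u) = 0.0367 + 0.0132 = 0.0499
F = 8.459 · e^(0.0499 × 11/12) = 8.459 × 1.046804 = 8.8549
Value of long forward = (F − K)·e^(−rT) = (8.8549 − 9.107) · e^(−0.0367·11/12)
= -0.2521 × 0.966918 = -0.244
Short position value = −(long value) = $0.244

$0.244 per bushel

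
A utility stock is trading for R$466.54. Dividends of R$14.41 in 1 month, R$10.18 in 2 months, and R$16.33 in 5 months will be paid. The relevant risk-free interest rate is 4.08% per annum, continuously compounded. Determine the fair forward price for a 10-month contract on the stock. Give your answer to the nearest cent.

R$440.75

PV(dividends) I = 14.41·e^(−0.0408·1/12) + 10.18·e^(−0.0408·2/12) + 16.33·e^(−0.0408·5/12)
I = 14.3611 + 10.1110 + 16.0547 = 40.5268
F = (S − I)·e^(rT) = (466.54 − 40.5268) · e^(0.0408·10/12)
= 426.0132 · e^0.034000 = 426.0132 × 1.034585 = R$440.75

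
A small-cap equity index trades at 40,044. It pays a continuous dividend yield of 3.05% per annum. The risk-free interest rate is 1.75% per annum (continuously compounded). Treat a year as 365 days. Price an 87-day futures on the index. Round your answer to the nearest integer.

39,920

F = S·e^((r − q)T) = 40044 · e^((0.0175 − 0.0305) × 87/365)
= 40044 · e^-0.003099 = 40044 × 0.996906
F = 39,920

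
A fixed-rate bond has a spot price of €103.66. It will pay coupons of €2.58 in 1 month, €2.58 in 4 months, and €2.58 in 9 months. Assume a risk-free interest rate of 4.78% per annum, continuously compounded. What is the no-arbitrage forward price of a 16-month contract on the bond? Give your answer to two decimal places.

€102.38

PV(coupons) I = 2.58·e^(−0.0478·1/12) + 2.58·e^(−0.0478·4/12) + 2.58·e^(−0.0478·9/12)
I = 2.5697 + 2.5392 + 2.4891 = 7.5980
F = (S − I)·e^(rT) = (103.66 − 7.5980) · e^(0.0478·16/12)
= 96.0620 · e^0.063733 = 96.0620 × 1.065808 = €102.38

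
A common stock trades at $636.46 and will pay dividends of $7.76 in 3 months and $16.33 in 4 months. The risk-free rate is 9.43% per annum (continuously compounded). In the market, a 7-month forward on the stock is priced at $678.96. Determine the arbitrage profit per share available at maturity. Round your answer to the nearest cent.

PV(dividends) I = 7.76·e^(−0.0943·3/12) + 16.33·e^(−0.0943·4/12) = 23.4039
Fair forward F* = (S − I)·e^(rT) = (636.46 − 23.4039)·e^0.055008 = 613.0561 × 1.056549 = 647.7238
Market $678.96 > fair 647.7238: forward overpriced → cash-and-carry (borrow at r, buy the stock and collect the dividends, short the forward).
Profit at T = |F_mkt − F*| = |678.96 − 647.7238| = $31.24 per share

$31.24 per share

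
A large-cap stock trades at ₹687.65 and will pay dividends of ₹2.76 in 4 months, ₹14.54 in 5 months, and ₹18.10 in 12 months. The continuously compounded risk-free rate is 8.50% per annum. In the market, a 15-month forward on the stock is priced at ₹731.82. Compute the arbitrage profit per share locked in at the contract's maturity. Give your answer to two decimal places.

PV(dividends) I = 2.76·e^(−0.0850·4/12) + 14.54·e^(−0.0850·5/12) + 18.10·e^(−0.0850·12/12) = 33.3420
Fair forward F* = (S − I)·e^(rT) = (687.65 − 33.3420)·e^0.106250 = 654.3080 × 1.112100 = 727.6559
Market ₹731.82 > fair 727.6559: forward overpriced → cash-and-carry (borrow at r, buy the stock and collect the dividends, short the forward).
Profit at T = |F_mkt − F*| = |731.82 − 727.6559| = ₹4.16 per share

₹4.16 per share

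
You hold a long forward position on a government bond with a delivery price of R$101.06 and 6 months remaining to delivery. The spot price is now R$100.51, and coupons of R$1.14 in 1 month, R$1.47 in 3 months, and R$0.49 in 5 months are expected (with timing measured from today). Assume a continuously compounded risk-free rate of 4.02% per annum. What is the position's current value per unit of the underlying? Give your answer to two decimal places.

PV(remaining coupons) I = 1.14·e^(−0.0402·1/12) + 1.47·e^(−0.0402·3/12) + 0.49·e^(−0.0402·5/12) = 3.0733
Current forward F = (S − I)·e^(rT) = (100.51 − 3.0733)·e^(0.0402·6/12) = 97.4367 × 1.020303 = 99.4150
Value (long) = (F − K)·e^(−rT) = (99.4150 − 101.06) × 0.980101 = -1.6123
Value = -R$1.61

-R$1.61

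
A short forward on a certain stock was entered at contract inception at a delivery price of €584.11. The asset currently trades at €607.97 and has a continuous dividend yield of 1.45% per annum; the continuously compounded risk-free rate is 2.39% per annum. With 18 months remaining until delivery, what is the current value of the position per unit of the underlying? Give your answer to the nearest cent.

Current fair forward for the remaining 18 months: F = S·e^((r − q)·T), (r − q) = 0.0239 − 0.0145 = 0.0094
F = 607.97 · e^(0.0094 × 18/12) = 607.97 × 1.014200 = 616.6032
Value of long forward = (F − K)·e^(−rT) = (616.6032 − 584.11) · e^(−0.0239·18/12)
= 32.4932 × 0.964785 = 31.35
Short position value = −(long value) = -€31.35

-€31.35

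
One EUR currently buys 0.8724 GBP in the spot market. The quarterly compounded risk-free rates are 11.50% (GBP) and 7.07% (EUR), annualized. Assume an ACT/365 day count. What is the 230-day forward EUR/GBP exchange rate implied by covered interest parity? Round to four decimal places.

By covered interest parity, F = S · (1+r_GBP/4)^(4T) / (1+r_EUR/4)^(4T)
= 0.8724 × 1.074058 / 1.045151 = 0.8724 × 1.027658
F = 0.8965 GBP per EUR

0.8965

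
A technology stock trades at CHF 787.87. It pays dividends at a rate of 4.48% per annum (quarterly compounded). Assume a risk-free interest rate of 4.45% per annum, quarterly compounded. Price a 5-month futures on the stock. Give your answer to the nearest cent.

F = S · (1+r/4)^(4T) / (1+q/4)^(4T)
= 787.87 × 1.018610 / 1.018736 = 787.87 × 0.999876
F = CHF 787.77

CHF 787.77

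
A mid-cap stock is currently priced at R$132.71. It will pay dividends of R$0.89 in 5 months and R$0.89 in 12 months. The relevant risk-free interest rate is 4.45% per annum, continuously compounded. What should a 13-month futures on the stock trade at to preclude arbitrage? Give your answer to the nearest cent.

PV(dividends) I = 0.89·e^(−0.0445·5/12) + 0.89·e^(−0.0445·12/12)
I = 0.8736 + 0.8513 = 1.7249
F = (S − I)·e^(rT) = (132.71 − 1.7249) · e^(0.0445·13/12)
= 130.9851 · e^0.048208 = 130.9851 × 1.049389 = R$137.45

R$137.45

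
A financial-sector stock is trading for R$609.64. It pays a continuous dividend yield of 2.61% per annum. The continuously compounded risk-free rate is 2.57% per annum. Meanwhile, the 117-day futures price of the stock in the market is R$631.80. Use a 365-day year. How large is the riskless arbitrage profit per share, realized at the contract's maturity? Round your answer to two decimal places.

R$22.24 per share

Fair futures: F* = S·e^(carry·T), with carry = (r − q) = 0.0257 − 0.0261 = -0.0004
F* = 609.64 · e^(-0.0004 × 117/365) = 609.64 · e^-0.000128 = 609.64 × 0.999872 = R$609.5620
Market R$631.80 > fair R$609.5620: forward overpriced → cash-and-carry (buy spot, short the forward).
At maturity, profit = |F_mkt − F*| = |631.80 − 609.5620| = R$22.24 per share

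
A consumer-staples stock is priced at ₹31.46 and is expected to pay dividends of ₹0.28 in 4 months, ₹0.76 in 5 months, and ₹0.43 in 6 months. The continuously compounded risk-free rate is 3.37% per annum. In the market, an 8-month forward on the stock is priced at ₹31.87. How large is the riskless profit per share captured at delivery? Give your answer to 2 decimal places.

PV(dividends) I = 0.28·e^(−0.0337·4/12) + 0.76·e^(−0.0337·5/12) + 0.43·e^(−0.0337·6/12) = 1.4491
Fair forward F* = (S − I)·e^(rT) = (31.46 − 1.4491)·e^0.022467 = 30.0109 × 1.022721 = 30.6928
Market ₹31.87 > fair 30.6928: forward overpriced → cash-and-carry (borrow at r, buy the stock and collect the dividends, short the forward).
Profit at T = |F_mkt − F*| = |31.87 − 30.6928| = ₹1.18 per share

₹1.18 per share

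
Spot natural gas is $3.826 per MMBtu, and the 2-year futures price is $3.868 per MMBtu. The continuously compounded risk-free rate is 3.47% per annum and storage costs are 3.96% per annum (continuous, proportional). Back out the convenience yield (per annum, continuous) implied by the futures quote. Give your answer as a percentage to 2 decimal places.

F = S·e^((r+u−y)T) ⇒ (r+u−y) = ln(F/S)/T
ln(3.868/3.826) = 0.010918; /T ⇒ 0.005459
y = r + u − ln(F/S)/T = 0.0347 + 0.0396 − 0.005459 = 0.068841
y = 6.88%

6.88%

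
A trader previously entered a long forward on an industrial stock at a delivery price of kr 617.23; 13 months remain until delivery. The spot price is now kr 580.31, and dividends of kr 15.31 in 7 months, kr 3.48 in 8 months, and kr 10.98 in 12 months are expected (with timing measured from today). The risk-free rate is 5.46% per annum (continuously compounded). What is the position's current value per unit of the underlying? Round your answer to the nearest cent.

PV(remaining dividends) I = 15.31·e^(−0.0546·7/12) + 3.48·e^(−0.0546·8/12) + 10.98·e^(−0.0546·12/12) = 28.5822
Current forward F = (S − I)·e^(rT) = (580.31 − 28.5822)·e^(0.0546·13/12) = 551.7278 × 1.060934 = 585.3468
Value (long) = (F − K)·e^(−rT) = (585.3468 − 617.23) × 0.942565 = -30.0520
Value = -kr 30.05

-kr 30.05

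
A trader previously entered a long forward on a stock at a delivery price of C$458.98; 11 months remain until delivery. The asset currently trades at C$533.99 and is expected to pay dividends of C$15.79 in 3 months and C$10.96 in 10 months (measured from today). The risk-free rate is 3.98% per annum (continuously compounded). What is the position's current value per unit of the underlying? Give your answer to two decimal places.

PV(remaining dividends) I = 15.79·e^(−0.0398·3/12) + 10.96·e^(−0.0398·10/12) = 26.2361
Current forward F = (S − I)·e^(rT) = (533.99 − 26.2361)·e^(0.0398·11/12) = 507.7539 × 1.037157 = 526.6205
Value (long) = (F − K)·e^(−rT) = (526.6205 − 458.98) × 0.964174 = 65.2172
Value = C$65.22

C$65.22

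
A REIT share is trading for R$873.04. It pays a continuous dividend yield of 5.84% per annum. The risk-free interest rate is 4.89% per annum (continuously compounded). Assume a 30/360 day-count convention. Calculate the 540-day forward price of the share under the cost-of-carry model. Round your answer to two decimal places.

F = S·e^((r − q)T) = 873.04 · e^((0.0489 − 0.0584) × 540/360)
= 873.04 · e^-0.014250 = 873.04 × 0.985851
F = R$860.69

R$860.69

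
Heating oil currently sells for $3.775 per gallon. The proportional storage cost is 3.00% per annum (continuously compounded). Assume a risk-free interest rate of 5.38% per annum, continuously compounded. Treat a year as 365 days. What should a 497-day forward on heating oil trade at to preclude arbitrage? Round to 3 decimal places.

Net carry = r + u − y = 0.0538 + 0.0300 − 0.0000 = 0.0838
F = S·e^((r+u−y)T) = 3.775 · e^(0.0838 × 497/365) = 3.775 · e^0.114106
= 3.775 × 1.120871 = $4.231 per gallon

$4.231 per gallon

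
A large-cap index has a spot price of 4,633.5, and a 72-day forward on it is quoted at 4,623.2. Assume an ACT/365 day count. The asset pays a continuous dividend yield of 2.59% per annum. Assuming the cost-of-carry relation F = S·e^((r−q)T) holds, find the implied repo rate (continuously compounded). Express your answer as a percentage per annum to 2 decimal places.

1.46%

From F = S·e^((r−q)T): (r − q) = ln(F/S)/T
ln(4623.2/4633.5) = ln(0.997777) = -0.002225
(r − q) = -0.002225 / (72/365) = -0.011280
r = ln(F/S)/T + q = -0.011280 + 0.0259 = 0.014620
r = 1.46%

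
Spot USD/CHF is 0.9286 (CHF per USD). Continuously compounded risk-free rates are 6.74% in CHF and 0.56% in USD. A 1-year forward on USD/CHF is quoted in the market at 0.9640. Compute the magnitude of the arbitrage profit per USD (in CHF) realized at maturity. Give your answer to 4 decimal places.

0.0238 per USD (in CHF)

Fair forward: F* = S·e^(carry·T), with carry = (r_CHF − r_USD) = 0.0674 − 0.0056 = 0.0618
F* = 0.9286 · e^(0.0618 × 1) = 0.9286 · e^0.061800 = 0.9286 × 1.063750 = 0.9878
Market 0.9640 < fair 0.9878: forward underpriced → reverse cash-and-carry (short spot, go long the forward).
At maturity, profit = |F_mkt − F*| = |0.9640 − 0.9878| = 0.0238 per USD (in CHF)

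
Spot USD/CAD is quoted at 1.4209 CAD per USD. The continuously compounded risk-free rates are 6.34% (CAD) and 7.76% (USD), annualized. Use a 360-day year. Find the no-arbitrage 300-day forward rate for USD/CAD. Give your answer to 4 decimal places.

F = S·e^((r_CAD − r_USD)T) = 1.4209 · e^((0.0634 − 0.0776) × 300/360)
= 1.4209 · e^-0.011833 = 1.4209 × 0.988237
F = 1.4042 CAD per USD

1.4042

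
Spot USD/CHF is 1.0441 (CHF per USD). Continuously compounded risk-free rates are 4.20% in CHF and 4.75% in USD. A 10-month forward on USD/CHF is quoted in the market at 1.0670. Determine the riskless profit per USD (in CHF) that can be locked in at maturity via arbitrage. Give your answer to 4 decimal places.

0.0277 per USD (in CHF)

Fair forward: F* = S·e^(carry·T), with carry = (r_CHF − r_USD) = 0.0420 − 0.0475 = -0.0055
F* = 1.0441 · e^(-0.0055 × 10/12) = 1.0441 · e^-0.004583 = 1.0441 × 0.995427 = 1.0393
Market 1.0670 > fair 1.0393: forward overpriced → cash-and-carry (buy spot, short the forward).
At maturity, profit = |F_mkt − F*| = |1.0670 − 1.0393| = 0.0277 per USD (in CHF)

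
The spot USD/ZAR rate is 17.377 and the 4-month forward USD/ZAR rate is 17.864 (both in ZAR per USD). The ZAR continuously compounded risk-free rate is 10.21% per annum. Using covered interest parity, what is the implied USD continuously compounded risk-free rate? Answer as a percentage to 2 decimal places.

1.92%

F = S·e^((r_ZAR − r_USD)T) ⇒ r_USD = r_ZAR − ln(F/S)/T
ln(17.864/17.377) = 0.027640; /(4/12) = 0.082920
r_USD = 0.1021 − 0.082920 = 0.019180
r_USD = 1.92%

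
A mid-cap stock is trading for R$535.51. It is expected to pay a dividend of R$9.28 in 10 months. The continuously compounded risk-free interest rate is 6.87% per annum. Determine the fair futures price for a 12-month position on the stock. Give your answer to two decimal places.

R$564.21

PV(dividends) I = 9.28·e^(−0.0687·10/12)
I = 8.7636
F = (S − I)·e^(rT) = (535.51 − 8.7636) · e^(0.0687·12/12)
= 526.7464 · e^0.068700 = 526.7464 × 1.071115 = R$564.21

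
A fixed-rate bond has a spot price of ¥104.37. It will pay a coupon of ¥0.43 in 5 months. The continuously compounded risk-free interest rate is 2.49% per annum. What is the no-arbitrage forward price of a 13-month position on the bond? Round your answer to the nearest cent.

PV(coupons) I = 0.43·e^(−0.0249·5/12)
I = 0.4256
F = (S − I)·e^(rT) = (104.37 − 0.4256) · e^(0.0249·13/12)
= 103.9444 · e^0.026975 = 103.9444 × 1.027342 = ¥106.79

¥106.79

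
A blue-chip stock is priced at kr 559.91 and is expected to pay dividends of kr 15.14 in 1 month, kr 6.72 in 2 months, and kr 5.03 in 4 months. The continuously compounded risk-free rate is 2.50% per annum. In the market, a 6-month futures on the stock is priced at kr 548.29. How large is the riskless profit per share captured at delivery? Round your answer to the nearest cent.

kr 8.46 per share

PV(dividends) I = 15.14·e^(−0.0250·1/12) + 6.72·e^(−0.0250·2/12) + 5.03·e^(−0.0250·4/12) = 26.7888
Fair futures F* = (S − I)·e^(rT) = (559.91 − 26.7888)·e^0.012500 = 533.1212 × 1.012578 = 539.8268
Market kr 548.29 > fair 539.8268: forward overpriced → cash-and-carry (borrow at r, buy the stock and collect the dividends, short the forward).
Profit at T = |F_mkt − F*| = |548.29 − 539.8268| = kr 8.46 per share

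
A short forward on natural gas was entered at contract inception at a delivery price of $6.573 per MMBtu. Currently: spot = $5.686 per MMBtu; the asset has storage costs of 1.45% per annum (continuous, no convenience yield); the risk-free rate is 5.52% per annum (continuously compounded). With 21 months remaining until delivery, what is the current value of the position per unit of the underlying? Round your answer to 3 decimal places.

$0.136 per MMBtu

Current fair forward for the remaining 21 months: F = S·e^((r + u)·T), (r + u) = 0.0552 + 0.0145 = 0.0697
F = 5.686 · e^(0.0697 × 21/12) = 5.686 × 1.129726 = 6.4236
Value of long forward = (F − K)·e^(−rT) = (6.4236 − 6.573) · e^(−0.0552·21/12)
= -0.1494 × 0.907919 = -0.136
Short position value = −(long value) = $0.136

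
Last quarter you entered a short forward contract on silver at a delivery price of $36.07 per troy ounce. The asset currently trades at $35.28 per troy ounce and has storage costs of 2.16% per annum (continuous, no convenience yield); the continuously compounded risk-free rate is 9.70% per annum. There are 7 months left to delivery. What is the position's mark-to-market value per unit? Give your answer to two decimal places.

Current fair forward for the remaining 7 months: F = S·e^((r + u)·T), (r + u) = 0.0970 + 0.0216 = 0.1186
F = 35.28 · e^(0.1186 × 7/12) = 35.28 × 1.071633 = 37.8072
Value of long forward = (F − K)·e^(−rT) = (37.8072 − 36.07) · e^(−0.0970·7/12)
= 1.7372 × 0.944988 = 1.64
Short position value = −(long value) = -$1.64

-$1.64 per troy ounce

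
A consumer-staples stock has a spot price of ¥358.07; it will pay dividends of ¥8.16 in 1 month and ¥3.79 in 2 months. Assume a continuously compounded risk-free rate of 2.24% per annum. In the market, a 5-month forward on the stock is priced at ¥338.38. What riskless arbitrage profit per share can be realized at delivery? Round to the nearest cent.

PV(dividends) I = 8.16·e^(−0.0224·1/12) + 3.79·e^(−0.0224·2/12) = 11.9207
Fair forward F* = (S − I)·e^(rT) = (358.07 − 11.9207)·e^0.009333 = 346.1493 × 1.009377 = 349.3951
Market ¥338.38 < fair 349.3951: forward underpriced → reverse cash-and-carry (short the stock, invest proceeds at r, pay the dividends, go long the forward).
Profit at T = |F_mkt − F*| = |338.38 − 349.3951| = ¥11.02 per share

¥11.02 per share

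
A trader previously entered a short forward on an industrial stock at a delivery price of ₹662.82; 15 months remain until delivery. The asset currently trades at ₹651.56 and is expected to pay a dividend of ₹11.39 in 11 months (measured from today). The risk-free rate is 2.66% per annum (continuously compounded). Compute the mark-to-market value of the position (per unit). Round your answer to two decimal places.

PV(remaining dividends) I = 11.39·e^(−0.0266·11/12) = 11.1156
Current forward F = (S − I)·e^(rT) = (651.56 − 11.1156)·e^(0.0266·15/12) = 640.4444 × 1.033809 = 662.0972
Value (long) = (F − K)·e^(−rT) = (662.0972 − 662.82) × 0.967297 = -0.6992
Short position value = −(long value) = ₹0.70

₹0.70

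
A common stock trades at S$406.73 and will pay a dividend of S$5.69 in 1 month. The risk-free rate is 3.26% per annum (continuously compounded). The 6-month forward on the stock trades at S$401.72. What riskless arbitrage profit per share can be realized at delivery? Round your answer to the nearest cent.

S$5.93 per share

PV(dividends) I = 5.69·e^(−0.0326·1/12) = 5.6746
Fair forward F* = (S − I)·e^(rT) = (406.73 − 5.6746)·e^0.016300 = 401.0554 × 1.016434 = 407.6463
Market S$401.72 < fair 407.6463: forward underpriced → reverse cash-and-carry (short the stock, invest proceeds at r, pay the dividends, go long the forward).
Profit at T = |F_mkt − F*| = |401.72 − 407.6463| = S$5.93 per share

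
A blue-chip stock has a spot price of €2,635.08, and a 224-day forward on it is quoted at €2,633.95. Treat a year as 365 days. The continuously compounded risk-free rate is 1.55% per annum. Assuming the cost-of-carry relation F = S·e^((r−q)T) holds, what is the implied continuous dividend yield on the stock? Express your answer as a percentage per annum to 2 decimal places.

1.62%

From F = S·e^((r−q)T): (r − q) = ln(F/S)/T
ln(2633.95/2635.08) = ln(0.999571) = -0.000429
(r − q) = -0.000429 / (224/365) = -0.000699
q = r − ln(F/S)/T = 0.0155 + 0.000699 = 0.016199
q = 1.62%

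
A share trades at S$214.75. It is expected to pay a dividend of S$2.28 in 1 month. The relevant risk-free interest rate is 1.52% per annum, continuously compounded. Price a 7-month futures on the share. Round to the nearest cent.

S$214.37

PV(dividends) I = 2.28·e^(−0.0152·1/12)
I = 2.2771
F = (S − I)·e^(rT) = (214.75 − 2.2771) · e^(0.0152·7/12)
= 212.4729 · e^0.008867 = 212.4729 × 1.008906 = S$214.37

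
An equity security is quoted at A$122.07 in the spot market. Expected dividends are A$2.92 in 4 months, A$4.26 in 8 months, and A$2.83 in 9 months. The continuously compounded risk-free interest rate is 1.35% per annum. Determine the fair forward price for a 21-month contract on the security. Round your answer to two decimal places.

A$114.82

PV(dividends) I = 2.92·e^(−0.0135·4/12) + 4.26·e^(−0.0135·8/12) + 2.83·e^(−0.0135·9/12)
I = 2.9069 + 4.2218 + 2.8015 = 9.9302
F = (S − I)·e^(rT) = (122.07 − 9.9302) · e^(0.0135·21/12)
= 112.1398 · e^0.023625 = 112.1398 × 1.023906 = A$114.82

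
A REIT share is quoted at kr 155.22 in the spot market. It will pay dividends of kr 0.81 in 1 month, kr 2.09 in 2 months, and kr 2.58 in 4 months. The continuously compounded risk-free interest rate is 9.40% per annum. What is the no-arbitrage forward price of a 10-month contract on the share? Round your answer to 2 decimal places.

PV(dividends) I = 0.81·e^(−0.0940·1/12) + 2.09·e^(−0.0940·2/12) + 2.58·e^(−0.0940·4/12)
I = 0.8037 + 2.0575 + 2.5004 = 5.3616
F = (S − I)·e^(rT) = (155.22 − 5.3616) · e^(0.0940·10/12)
= 149.8584 · e^0.078333 = 149.8584 × 1.081483 = kr 162.07

kr 162.07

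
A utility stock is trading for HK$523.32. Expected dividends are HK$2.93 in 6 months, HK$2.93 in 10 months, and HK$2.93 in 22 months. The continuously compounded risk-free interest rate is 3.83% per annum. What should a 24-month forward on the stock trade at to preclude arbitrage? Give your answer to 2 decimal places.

PV(dividends) I = 2.93·e^(−0.0383·6/12) + 2.93·e^(−0.0383·10/12) + 2.93·e^(−0.0383·22/12)
I = 2.8744 + 2.8380 + 2.7313 = 8.4437
F = (S − I)·e^(rT) = (523.32 − 8.4437) · e^(0.0383·24/12)
= 514.8763 · e^0.076600 = 514.8763 × 1.079610 = HK$555.87

HK$555.87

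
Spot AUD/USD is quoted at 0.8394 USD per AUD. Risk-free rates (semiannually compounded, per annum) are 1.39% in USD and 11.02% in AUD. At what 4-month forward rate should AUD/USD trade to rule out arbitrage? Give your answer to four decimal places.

By covered interest parity, F = S · (1+r_USD/2)^(2T) / (1+r_AUD/2)^(2T)
= 0.8394 × 1.004628 / 1.036404 = 0.8394 × 0.969340
F = 0.8137 USD per AUD

0.8137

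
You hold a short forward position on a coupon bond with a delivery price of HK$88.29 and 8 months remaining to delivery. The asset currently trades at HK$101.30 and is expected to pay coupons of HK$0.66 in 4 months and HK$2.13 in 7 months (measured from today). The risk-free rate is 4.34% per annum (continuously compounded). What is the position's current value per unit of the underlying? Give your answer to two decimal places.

PV(remaining coupons) I = 0.66·e^(−0.0434·4/12) + 2.13·e^(−0.0434·7/12) = 2.7273
Current forward F = (S − I)·e^(rT) = (101.30 − 2.7273)·e^(0.0434·8/12) = 98.5727 × 1.029356 = 101.4664
Value (long) = (F − K)·e^(−rT) = (101.4664 − 88.29) × 0.971481 = 12.8006
Short position value = −(long value) = -HK$12.80

-HK$12.80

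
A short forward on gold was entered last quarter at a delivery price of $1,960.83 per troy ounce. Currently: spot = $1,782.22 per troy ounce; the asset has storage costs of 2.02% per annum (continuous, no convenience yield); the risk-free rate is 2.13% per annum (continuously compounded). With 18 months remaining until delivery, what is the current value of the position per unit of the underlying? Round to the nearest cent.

Current fair forward for the remaining 18 months: F = S·e^((r + u)·T), (r + u) = 0.0213 + 0.0202 = 0.0415
F = 1782.22 · e^(0.0415 × 18/12) = 1782.22 × 1.06422837 = 1896.6891
Value of long forward = (F − K)·e^(−rT) = (1896.6891 − 1960.83) · e^(−0.0213·18/12)
= -64.1409 × 0.96855501 = -62.12
Short position value = −(long value) = $62.12

$62.12 per troy ounce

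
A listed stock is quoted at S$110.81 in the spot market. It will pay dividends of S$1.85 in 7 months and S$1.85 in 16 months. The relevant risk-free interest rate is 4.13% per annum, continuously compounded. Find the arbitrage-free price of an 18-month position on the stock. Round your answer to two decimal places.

PV(dividends) I = 1.85·e^(−0.0413·7/12) + 1.85·e^(−0.0413·16/12)
I = 1.8060 + 1.7509 = 3.5569
F = (S − I)·e^(rT) = (110.81 − 3.5569) · e^(0.0413·18/12)
= 107.2531 · e^0.061950 = 107.2531 × 1.063909 = S$114.11

S$114.11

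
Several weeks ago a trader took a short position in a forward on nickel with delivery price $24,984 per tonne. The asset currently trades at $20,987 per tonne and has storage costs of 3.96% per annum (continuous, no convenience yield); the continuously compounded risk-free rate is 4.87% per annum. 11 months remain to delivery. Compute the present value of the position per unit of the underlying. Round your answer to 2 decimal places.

$2130.38 per tonne

Current fair forward for the remaining 11 months: F = S·e^((r + u)·T), (r + u) = 0.0487 + 0.0396 = 0.0883
F = 20987 · e^(0.0883 × 11/12) = 20987 × 1.08430764 = 22756.3644
Value of long forward = (F − K)·e^(−rT) = (22756.3644 − 24984) · e^(−0.0487·11/12)
= -2227.6356 × 0.95634011 = -2130.38
Short position value = −(long value) = $2130.38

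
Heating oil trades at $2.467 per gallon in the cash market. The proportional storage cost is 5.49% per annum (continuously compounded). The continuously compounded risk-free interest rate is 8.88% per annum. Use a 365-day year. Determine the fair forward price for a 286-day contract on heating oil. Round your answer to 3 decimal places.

$2.761 per gallon

Net carry = r + u − y = 0.0888 + 0.0549 − 0.0000 = 0.1437
F = S·e^((r+u−y)T) = 2.467 · e^(0.1437 × 286/365) = 2.467 · e^0.112598
= 2.467 × 1.119182 = $2.761 per gallon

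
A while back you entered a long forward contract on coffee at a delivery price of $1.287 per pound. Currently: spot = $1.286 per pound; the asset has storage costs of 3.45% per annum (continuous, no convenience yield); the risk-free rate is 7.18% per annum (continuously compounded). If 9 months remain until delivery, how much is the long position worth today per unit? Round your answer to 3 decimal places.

Current fair forward for the remaining 9 months: F = S·e^((r + u)·T), (r + u) = 0.0718 + 0.0345 = 0.1063
F = 1.286 · e^(0.1063 × 9/12) = 1.286 × 1.082989 = 1.3927
Value of long forward = (F − K)·e^(−rT) = (1.3927 − 1.287) · e^(−0.0718·9/12)
= 0.1057 × 0.947574 = 0.100

$0.100 per pound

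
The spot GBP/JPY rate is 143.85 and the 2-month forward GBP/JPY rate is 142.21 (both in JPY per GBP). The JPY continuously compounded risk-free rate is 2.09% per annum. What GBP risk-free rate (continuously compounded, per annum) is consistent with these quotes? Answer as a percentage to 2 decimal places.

8.97%

F = S·e^((r_JPY − r_GBP)T) ⇒ r_GBP = r_JPY − ln(F/S)/T
ln(142.21/143.85) = -0.011466; /(2/12) = -0.068796
r_GBP = 0.0209 + 0.068796 = 0.089696
r_GBP = 8.97%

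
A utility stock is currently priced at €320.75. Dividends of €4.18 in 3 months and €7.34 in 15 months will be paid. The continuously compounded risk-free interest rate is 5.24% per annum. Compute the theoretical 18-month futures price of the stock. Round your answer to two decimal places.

PV(dividends) I = 4.18·e^(−0.0524·3/12) + 7.34·e^(−0.0524·15/12)
I = 4.1256 + 6.8746 = 11.0002
F = (S − I)·e^(rT) = (320.75 − 11.0002) · e^(0.0524·18/12)
= 309.7498 · e^0.078600 = 309.7498 × 1.081772 = €335.08

€335.08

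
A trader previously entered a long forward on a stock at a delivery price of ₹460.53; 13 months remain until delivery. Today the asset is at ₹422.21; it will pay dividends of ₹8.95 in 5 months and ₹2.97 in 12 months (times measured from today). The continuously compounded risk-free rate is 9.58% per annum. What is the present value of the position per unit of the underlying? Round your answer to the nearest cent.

PV(remaining dividends) I = 8.95·e^(−0.0958·5/12) + 2.97·e^(−0.0958·12/12) = 11.2985
Current forward F = (S − I)·e^(rT) = (422.21 − 11.2985)·e^(0.0958·13/12) = 410.9115 × 1.109360 = 455.8488
Value (long) = (F − K)·e^(−rT) = (455.8488 − 460.53) × 0.901421 = -4.2197
Value = -₹4.22

-₹4.22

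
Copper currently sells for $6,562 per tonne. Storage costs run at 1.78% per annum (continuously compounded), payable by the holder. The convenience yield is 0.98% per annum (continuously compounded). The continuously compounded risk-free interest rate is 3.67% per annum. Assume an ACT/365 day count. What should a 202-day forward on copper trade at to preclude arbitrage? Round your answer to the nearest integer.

Net carry = r + u − y = 0.0367 + 0.0178 − 0.0098 = 0.0447
F = S·e^((r+u−y)T) = 6562 · e^(0.0447 × 202/365) = 6562 · e^0.024738
= 6562 × 1.025047 = $6,726 per tonne

$6,726 per tonne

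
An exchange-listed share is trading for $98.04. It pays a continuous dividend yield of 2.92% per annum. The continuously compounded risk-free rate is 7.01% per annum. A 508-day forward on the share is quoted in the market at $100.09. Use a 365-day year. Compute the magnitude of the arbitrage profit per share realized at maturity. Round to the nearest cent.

Fair forward: F* = S·e^(carry·T), with carry = (r − q) = 0.0701 − 0.0292 = 0.0409
F* = 98.04 · e^(0.0409 × 508/365) = 98.04 · e^0.056924 = 98.04 × 1.058575 = $103.7827
Market $100.09 < fair $103.7827: forward underpriced → reverse cash-and-carry (short spot, go long the forward).
At maturity, profit = |F_mkt − F*| = |100.09 − 103.7827| = $3.69 per share

$3.69 per share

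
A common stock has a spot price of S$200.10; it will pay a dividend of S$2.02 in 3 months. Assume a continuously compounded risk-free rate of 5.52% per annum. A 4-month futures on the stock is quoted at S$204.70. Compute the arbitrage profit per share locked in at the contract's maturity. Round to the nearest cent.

S$2.91 per share

PV(dividends) I = 2.02·e^(−0.0552·3/12) = 1.9923
Fair futures F* = (S − I)·e^(rT) = (200.10 − 1.9923)·e^0.018400 = 198.1077 × 1.018570 = 201.7866
Market S$204.70 > fair 201.7866: forward overpriced → cash-and-carry (borrow at r, buy the stock and collect the dividends, short the forward).
Profit at T = |F_mkt − F*| = |204.70 − 201.7866| = S$2.91 per share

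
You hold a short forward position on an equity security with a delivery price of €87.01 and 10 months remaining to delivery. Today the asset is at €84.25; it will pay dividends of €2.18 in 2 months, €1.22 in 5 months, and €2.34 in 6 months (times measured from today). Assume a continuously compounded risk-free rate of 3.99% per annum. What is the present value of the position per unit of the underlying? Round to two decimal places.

PV(remaining dividends) I = 2.18·e^(−0.0399·2/12) + 1.22·e^(−0.0399·5/12) + 2.34·e^(−0.0399·6/12) = 5.6592
Current forward F = (S − I)·e^(rT) = (84.25 − 5.6592)·e^(0.0399·10/12) = 78.5908 × 1.033809 = 81.2479
Value (long) = (F − K)·e^(−rT) = (81.2479 − 87.01) × 0.967297 = -5.5737
Short position value = −(long value) = €5.57

€5.57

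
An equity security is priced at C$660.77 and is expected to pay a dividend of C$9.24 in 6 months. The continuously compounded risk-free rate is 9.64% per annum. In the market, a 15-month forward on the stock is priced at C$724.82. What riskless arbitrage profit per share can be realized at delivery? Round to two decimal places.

C$10.64 per share

PV(dividends) I = 9.24·e^(−0.0964·6/12) = 8.8052
Fair forward F* = (S − I)·e^(rT) = (660.77 − 8.8052)·e^0.120500 = 651.9648 × 1.128061 = 735.4561
Market C$724.82 < fair 735.4561: forward underpriced → reverse cash-and-carry (short the stock, invest proceeds at r, pay the dividends, go long the forward).
Profit at T = |F_mkt − F*| = |724.82 − 735.4561| = C$10.64 per share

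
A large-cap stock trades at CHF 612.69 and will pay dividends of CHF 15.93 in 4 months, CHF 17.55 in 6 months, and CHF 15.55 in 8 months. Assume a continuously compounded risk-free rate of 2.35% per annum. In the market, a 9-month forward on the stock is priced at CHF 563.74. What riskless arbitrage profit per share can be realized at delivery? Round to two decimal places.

PV(dividends) I = 15.93·e^(−0.0235·4/12) + 17.55·e^(−0.0235·6/12) + 15.55·e^(−0.0235·8/12) = 48.4590
Fair forward F* = (S − I)·e^(rT) = (612.69 − 48.4590)·e^0.017625 = 564.2310 × 1.017781 = 574.2636
Market CHF 563.74 < fair 574.2636: forward underpriced → reverse cash-and-carry (short the stock, invest proceeds at r, pay the dividends, go long the forward).
Profit at T = |F_mkt − F*| = |563.74 − 574.2636| = CHF 10.52 per share

CHF 10.52 per share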